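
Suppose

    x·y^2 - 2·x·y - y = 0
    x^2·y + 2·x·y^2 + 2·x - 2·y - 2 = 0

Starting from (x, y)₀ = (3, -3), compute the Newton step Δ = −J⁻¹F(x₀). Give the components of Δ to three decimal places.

(-1.213, 1.192)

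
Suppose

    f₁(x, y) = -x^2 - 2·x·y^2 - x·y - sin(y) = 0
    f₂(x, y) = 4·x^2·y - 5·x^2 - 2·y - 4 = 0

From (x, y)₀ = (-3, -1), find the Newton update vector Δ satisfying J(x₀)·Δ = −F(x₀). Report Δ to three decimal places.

At (-3, -1): F = (-5.15853, -83.000).
Jacobian J = [[-2·x - 2·y^2 - y, -4·x·y - x - cos(y)], [8·x·y - 10·x, 4·x^2 - 2]].
At the point, J = [[5.000, -9.54030], [54.000, 34.000]] (det J = 685.17632).
Solving J·Δ = −F gives Δ = (1.412, 0.199).

(1.412, 0.199)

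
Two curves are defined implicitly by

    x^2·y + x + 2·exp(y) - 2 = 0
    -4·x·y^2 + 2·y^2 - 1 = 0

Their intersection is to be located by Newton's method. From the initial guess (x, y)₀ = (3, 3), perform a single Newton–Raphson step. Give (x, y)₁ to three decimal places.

(2.390, 1.849)

At (3, 3): F = (68.17107, -91.000).
Jacobian J = [[2·x·y + 1, x^2 + 2·exp(y)], [-4·y^2, -8·x·y + 4·y]].
At the point, J = [[19.000, 49.17107], [-36.000, -60.000]] (det J = 630.15866).
Solving J·Δ = −F gives Δ = (-0.610, -1.151).
Then the next iterate is (x, y)₁ = (2.390, 1.849).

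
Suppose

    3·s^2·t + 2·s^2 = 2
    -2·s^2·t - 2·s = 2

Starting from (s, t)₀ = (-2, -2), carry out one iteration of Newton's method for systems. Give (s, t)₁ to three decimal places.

(-1.182, -1.591)

At (-2, -2): F = (-18.000, 18.000).
Jacobian J = [[6·s·t + 4·s, 3·s^2], [-4·s·t - 2, -2·s^2]].
At the point, J = [[16.000, 12.000], [-18.000, -8.000]] (det J = 88.000).
Solving J·Δ = −F gives Δ = (0.818, 0.409).
Then the next iterate is (s, t)₁ = (-1.182, -1.591).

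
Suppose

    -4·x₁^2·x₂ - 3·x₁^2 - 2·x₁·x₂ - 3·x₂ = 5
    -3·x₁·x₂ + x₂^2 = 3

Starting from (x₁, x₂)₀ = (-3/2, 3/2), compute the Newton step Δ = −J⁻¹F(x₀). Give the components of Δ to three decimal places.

At (-3/2, 3/2): F = (-25.250, 6.000).
Jacobian J = [[-8·x₁·x₂ - 6·x₁ - 2·x₂, -4·x₁^2 - 2·x₁ - 3], [-3·x₂, -3·x₁ + 2·x₂]].
At the point, J = [[24.000, -9.000], [-4.500, 7.500]] (det J = 139.500).
Solving J·Δ = −F gives Δ = (0.970, -0.218).

(0.970, -0.218)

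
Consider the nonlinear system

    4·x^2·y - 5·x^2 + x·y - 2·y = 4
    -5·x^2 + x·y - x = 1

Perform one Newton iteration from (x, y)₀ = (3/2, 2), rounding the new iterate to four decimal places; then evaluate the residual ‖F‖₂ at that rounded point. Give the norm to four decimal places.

4.5087

At (3/2, 2): F = (1.7500, -10.7500).
Jacobian J = [[8·x·y - 10·x + y, 4·x^2 + x - 2], [-10·x + y - 1, x]].
At the point, J = [[11.0000, 8.5000], [-14.0000, 1.5000]] (det J = 135.5000).
Solving J·Δ = −F gives Δ = (-0.6937, 0.6919).
Then the next iterate is (x, y)₁ = (0.8063, 2.6919).
Re-evaluating at (0.8063, 2.6919): F = (-3.463691, -2.886419), so ‖F‖₂ = 4.5087.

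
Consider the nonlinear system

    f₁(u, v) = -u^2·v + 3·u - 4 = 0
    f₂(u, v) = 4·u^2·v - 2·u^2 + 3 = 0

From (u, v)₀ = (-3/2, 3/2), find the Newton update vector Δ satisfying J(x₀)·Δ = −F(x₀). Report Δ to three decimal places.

At (-3/2, 3/2): F = (-11.875, 12.000).
Jacobian J = [[-2·u·v + 3, -u^2], [8·u·v - 4·u, 4·u^2]].
At the point, J = [[7.500, -2.250], [-12.000, 9.000]] (det J = 40.500).
Solving J·Δ = −F gives Δ = (1.972, 1.296).

(1.972, 1.296)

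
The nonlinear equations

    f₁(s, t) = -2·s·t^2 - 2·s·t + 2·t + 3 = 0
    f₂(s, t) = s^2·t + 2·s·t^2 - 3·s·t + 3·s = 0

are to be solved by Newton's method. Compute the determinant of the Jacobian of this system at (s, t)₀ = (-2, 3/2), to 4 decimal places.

J = [[-2·t^2 - 2·t, -4·s·t - 2·s + 2], [2·s·t + 2·t^2 - 3·t + 3, s^2 + 4·s·t - 3·s]].
At the point, J = [[-7.5000, 18.0000], [-3.0000, -2.0000]].
det J = 69.0000.

69.0000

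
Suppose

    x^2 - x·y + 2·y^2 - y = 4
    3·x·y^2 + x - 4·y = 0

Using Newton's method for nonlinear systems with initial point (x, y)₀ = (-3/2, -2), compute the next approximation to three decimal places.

(-1.347, -1.320)

At (-3/2, -2): F = (5.250, -11.500).
Jacobian J = [[2·x - y, -x + 4·y - 1], [3·y^2 + 1, 6·x·y - 4]].
At the point, J = [[-1.000, -7.500], [13.000, 14.000]] (det J = 83.500).
Solving J·Δ = −F gives Δ = (0.153, 0.680).
Then the next iterate is (x, y)₁ = (-1.347, -1.320).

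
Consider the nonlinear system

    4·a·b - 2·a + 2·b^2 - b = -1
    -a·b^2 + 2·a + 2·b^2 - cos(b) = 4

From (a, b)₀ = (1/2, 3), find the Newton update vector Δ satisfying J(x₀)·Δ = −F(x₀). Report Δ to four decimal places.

(-0.2335, -1.4358)

At (1/2, 3): F = (21.0000, 11.489992).
Jacobian J = [[4·b - 2, 4·a + 4·b - 1], [-b^2 + 2, -2·a·b + 4·b + sin(b)]].
At the point, J = [[10.0000, 13.0000], [-7.0000, 9.141120]] (det J = 182.411200).
Solving J·Δ = −F gives Δ = (-0.2335, -1.4358).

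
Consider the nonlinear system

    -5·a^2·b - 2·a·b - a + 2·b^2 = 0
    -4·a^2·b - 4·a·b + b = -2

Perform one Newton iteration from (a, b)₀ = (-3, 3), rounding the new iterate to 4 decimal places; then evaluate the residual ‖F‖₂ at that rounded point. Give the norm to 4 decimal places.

At (-3, 3): F = (-96.0000, -67.0000).
Jacobian J = [[-10·a·b - 2·b - 1, -5·a^2 - 2·a + 4·b], [-8·a·b - 4·b, -4·a^2 - 4·a + 1]].
At the point, J = [[83.0000, -27.0000], [60.0000, -23.0000]] (det J = -289.0000).
Solving J·Δ = −F gives Δ = (1.3806, 0.6886).
Then the next iterate is (a, b)₁ = (-1.6194, 3.6886).
Re-evaluating at (-1.6194, 3.6886): F = (-7.588385, -9.110895), so ‖F‖₂ = 11.8571.

11.8571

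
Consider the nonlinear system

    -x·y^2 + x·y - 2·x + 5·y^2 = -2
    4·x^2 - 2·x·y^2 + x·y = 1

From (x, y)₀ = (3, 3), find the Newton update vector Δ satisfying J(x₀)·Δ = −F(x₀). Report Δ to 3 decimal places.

(4.721, 0.984)

At (3, 3): F = (23.000, -10.000).
Jacobian J = [[-y^2 + y - 2, -2·x·y + x + 10·y], [8·x - 2·y^2 + y, -4·x·y + x]].
At the point, J = [[-8.000, 15.000], [9.000, -33.000]] (det J = 129.000).
Solving J·Δ = −F gives Δ = (4.721, 0.984).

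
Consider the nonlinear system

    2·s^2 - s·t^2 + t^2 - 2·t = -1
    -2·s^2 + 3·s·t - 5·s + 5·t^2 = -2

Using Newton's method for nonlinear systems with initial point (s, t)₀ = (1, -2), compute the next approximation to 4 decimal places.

At (1, -2): F = (7.0000, 9.0000).
Jacobian J = [[4·s - t^2, -2·s·t + 2·t - 2], [-4·s + 3·t - 5, 3·s + 10·t]].
At the point, J = [[0.0000, -2.0000], [-15.0000, -17.0000]] (det J = -30.0000).
Solving J·Δ = −F gives Δ = (-3.3667, 3.5000).
Then the next iterate is (s, t)₁ = (-2.3667, 1.5000).

(-2.3667, 1.5000)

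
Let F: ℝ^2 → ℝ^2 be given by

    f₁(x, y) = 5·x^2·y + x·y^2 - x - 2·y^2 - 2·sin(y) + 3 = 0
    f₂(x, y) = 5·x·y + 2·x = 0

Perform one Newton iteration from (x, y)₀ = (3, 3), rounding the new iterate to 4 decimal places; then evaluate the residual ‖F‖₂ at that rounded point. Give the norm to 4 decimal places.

At (3, 3): F = (143.717760, 51.0000).
Jacobian J = [[10·x·y + y^2 - 1, 5·x^2 + 2·x·y - 4·y - 2·cos(y)], [5·y + 2, 5·x]].
At the point, J = [[98.0000, 52.979985], [17.0000, 15.0000]] (det J = 569.340255).
Solving J·Δ = −F gives Δ = (0.9594, -4.4873).
Then the next iterate is (x, y)₁ = (3.9594, -1.4873).
Re-evaluating at (3.9594, -1.4873): F = (-111.212938, -21.525278), so ‖F‖₂ = 113.2769.

113.2769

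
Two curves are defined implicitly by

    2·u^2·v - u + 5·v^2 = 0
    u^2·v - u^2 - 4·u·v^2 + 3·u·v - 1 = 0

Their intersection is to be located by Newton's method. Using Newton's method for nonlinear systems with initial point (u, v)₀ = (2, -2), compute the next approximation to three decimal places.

(1.465, -1.076)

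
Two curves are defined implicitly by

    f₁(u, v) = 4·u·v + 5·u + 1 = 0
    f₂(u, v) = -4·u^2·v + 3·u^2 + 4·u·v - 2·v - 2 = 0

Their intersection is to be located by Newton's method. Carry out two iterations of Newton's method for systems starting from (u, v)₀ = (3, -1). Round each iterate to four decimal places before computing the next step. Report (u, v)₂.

At (3, -1): F = (4.0000, 51.0000).
Jacobian J = [[4·v + 5, 4·u], [-8·u·v + 6·u + 4·v, -4·u^2 + 4·u - 2]].
At the point, J = [[1.0000, 12.0000], [38.0000, -26.0000]] (det J = -482.0000).
Solving J·Δ = −F gives Δ = (-1.4855, -0.2095).
Then the next iterate is (u, v)₁ = (1.5145, -1.2095).
Round to (1.5145, -1.2095) and repeat: F = (1.245349, 11.069950), J = [[0.1620, 6.0580], [18.903302, -5.116841]].
Δ = (-0.6366, -0.1885), so (u, v)₂ = (0.8779, -1.3980).

(0.8779, -1.3980)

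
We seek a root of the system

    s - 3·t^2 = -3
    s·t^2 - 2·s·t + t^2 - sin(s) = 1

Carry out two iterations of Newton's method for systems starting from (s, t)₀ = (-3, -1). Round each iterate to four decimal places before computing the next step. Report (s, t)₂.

(0.4428, -1.1271)

At (-3, -1): F = (-3.0000, -8.858880).
Jacobian J = [[1, -6·t], [t^2 - 2·t - cos(s), 2·s·t - 2·s + 2·t]].
At the point, J = [[1.0000, 6.0000], [3.989992, 10.0000]] (det J = -13.939955).
Solving J·Δ = −F gives Δ = (1.6609, 0.2232).
Then the next iterate is (s, t)₁ = (-1.3391, -0.7768).
Round to (-1.3391, -0.7768) and repeat: F = (-0.149355, -2.311767), J = [[1.0000, 4.6608], [1.927389, 3.205026]].
Δ = (1.7819, -0.3503), so (s, t)₂ = (0.4428, -1.1271).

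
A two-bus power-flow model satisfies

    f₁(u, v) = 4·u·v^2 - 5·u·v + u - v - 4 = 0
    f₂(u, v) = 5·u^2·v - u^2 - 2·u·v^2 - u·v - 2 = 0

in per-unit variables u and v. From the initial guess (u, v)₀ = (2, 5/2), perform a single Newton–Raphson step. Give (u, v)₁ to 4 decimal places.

At (2, 5/2): F = (20.5000, 14.0000).
Jacobian J = [[4·v^2 - 5·v + 1, 8·u·v - 5·u - 1], [10·u·v - 2·u - 2·v^2 - v, 5·u^2 - 4·u·v - u]].
At the point, J = [[13.5000, 29.0000], [31.0000, -2.0000]] (det J = -926.0000).
Solving J·Δ = −F gives Δ = (-0.4827, -0.4822).
Then the next iterate is (u, v)₁ = (1.5173, 2.0178).

(1.5173, 2.0178)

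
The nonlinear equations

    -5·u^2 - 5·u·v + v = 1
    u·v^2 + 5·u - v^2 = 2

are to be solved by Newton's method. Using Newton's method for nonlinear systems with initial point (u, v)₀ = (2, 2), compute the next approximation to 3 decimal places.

(0.769, 1.769)

At (2, 2): F = (-39.000, 12.000).
Jacobian J = [[-10·u - 5·v, -5·u + 1], [v^2 + 5, 2·u·v - 2·v]].
At the point, J = [[-30.000, -9.000], [9.000, 4.000]] (det J = -39.000).
Solving J·Δ = −F gives Δ = (-1.231, -0.231).
Then the next iterate is (u, v)₁ = (0.769, 1.769).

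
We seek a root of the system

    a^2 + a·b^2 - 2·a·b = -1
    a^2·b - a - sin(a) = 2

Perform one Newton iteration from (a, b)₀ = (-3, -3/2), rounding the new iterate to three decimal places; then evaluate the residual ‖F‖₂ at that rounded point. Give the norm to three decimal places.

3.887

At (-3, -3/2): F = (-5.750, -12.35888).
Jacobian J = [[2·a + b^2 - 2·b, 2·a·b - 2·a], [2·a·b - cos(a) - 1, a^2]].
At the point, J = [[-0.750, 15.000], [8.98999, 9.000]] (det J = -141.59989).
Solving J·Δ = −F gives Δ = (0.944, 0.431).
Then the next iterate is (a, b)₁ = (-2.056, -1.069).
Re-evaluating at (-2.056, -1.069): F = (-1.51811, -3.57823), so ‖F‖₂ = 3.887.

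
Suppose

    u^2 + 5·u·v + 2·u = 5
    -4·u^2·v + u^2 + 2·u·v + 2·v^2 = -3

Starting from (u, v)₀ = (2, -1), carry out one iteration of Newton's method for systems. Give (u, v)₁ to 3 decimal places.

(1.500, -0.250)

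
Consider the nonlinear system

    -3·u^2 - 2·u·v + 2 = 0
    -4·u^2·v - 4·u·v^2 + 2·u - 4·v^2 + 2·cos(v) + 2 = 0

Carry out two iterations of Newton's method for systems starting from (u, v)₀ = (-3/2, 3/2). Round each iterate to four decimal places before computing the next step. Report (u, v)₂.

At (-3/2, 3/2): F = (-0.2500, -9.858526).
Jacobian J = [[-6·u - 2·v, -2·u], [-8·u·v - 4·v^2 + 2, -4·u^2 - 8·u·v - 8·v - 2·sin(v)]].
At the point, J = [[6.0000, 3.0000], [11.0000, -4.994990]] (det J = -62.969940).
Solving J·Δ = −F gives Δ = (0.4895, -0.8957).
Then the next iterate is (u, v)₁ = (-1.0105, 0.6043).
Round to (-1.0105, 0.6043) and repeat: F = (0.157960, -0.828090), J = [[4.8544, 2.0210], [5.424447, -5.170052]].
Δ = (0.0238, -0.1352), so (u, v)₂ = (-0.9867, 0.4691).

(-0.9867, 0.4691)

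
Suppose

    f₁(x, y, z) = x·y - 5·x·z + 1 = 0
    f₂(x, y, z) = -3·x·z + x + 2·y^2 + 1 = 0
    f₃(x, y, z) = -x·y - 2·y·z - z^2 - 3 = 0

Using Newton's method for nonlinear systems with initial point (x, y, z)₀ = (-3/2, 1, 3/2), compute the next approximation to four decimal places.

At (-3/2, 1, 3/2): F = (10.7500, 8.2500, -6.7500).
Jacobian J = [[y - 5·z, x, -5·x], [-3·z + 1, 4·y, -3·x], [-y, -x - 2·z, -2·y - 2·z]].
At the point, J = [[-6.5000, -1.5000, 7.5000], [-3.5000, 4.0000, 4.5000], [-1.0000, -1.5000, -5.0000]] (det J = 188.5000).
Solving J·Δ = −F gives Δ = (0.2603, -0.3886, -1.2855).
Then the next iterate is (x, y, z)₁ = (-1.2397, 0.6114, 0.2145).

(-1.2397, 0.6114, 0.2145)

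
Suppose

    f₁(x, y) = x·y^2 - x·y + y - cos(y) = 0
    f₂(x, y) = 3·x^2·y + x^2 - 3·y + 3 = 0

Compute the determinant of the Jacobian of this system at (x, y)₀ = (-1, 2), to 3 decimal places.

-15.270

J = [[y^2 - y, 2·x·y - x + sin(y) + 1], [6·x·y + 2·x, 3·x^2 - 3]].
At the point, J = [[2.000, -1.09070], [-14.000, 0.000]].
det J = -15.270.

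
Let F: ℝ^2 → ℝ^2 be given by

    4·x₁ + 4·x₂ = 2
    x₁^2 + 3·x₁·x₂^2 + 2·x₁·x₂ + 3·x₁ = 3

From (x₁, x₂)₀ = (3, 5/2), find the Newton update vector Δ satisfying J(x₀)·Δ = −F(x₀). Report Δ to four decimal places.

At (3, 5/2): F = (20.0000, 86.2500).
Jacobian J = [[4, 4], [2·x₁ + 3·x₂^2 + 2·x₂ + 3, 6·x₁·x₂ + 2·x₁]].
At the point, J = [[4.0000, 4.0000], [32.7500, 51.0000]] (det J = 73.0000).
Solving J·Δ = −F gives Δ = (-9.2466, 4.2466).

(-9.2466, 4.2466)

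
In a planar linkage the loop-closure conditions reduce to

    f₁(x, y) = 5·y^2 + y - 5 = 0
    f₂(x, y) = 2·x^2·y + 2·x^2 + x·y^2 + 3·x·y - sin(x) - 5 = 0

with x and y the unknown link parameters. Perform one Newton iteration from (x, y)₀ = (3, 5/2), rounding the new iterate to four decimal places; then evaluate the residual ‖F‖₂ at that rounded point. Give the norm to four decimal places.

28.0435

At (3, 5/2): F = (28.7500, 99.108880).
Jacobian J = [[0, 10·y + 1], [4·x·y + 4·x + y^2 + 3·y - cos(x), 2·x^2 + 2·x·y + 3·x]].
At the point, J = [[0.0000, 26.0000], [56.739992, 42.0000]] (det J = -1475.239805).
Solving J·Δ = −F gives Δ = (-0.9282, -1.1058).
Then the next iterate is (x, y)₁ = (2.0718, 1.3942).
Re-evaluating at (2.0718, 1.3942): F = (6.113168, 27.369075), so ‖F‖₂ = 28.0435.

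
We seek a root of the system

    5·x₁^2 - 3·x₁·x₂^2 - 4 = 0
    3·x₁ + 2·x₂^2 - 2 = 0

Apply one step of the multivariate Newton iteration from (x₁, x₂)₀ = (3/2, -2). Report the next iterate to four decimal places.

(0.1795, -1.1827)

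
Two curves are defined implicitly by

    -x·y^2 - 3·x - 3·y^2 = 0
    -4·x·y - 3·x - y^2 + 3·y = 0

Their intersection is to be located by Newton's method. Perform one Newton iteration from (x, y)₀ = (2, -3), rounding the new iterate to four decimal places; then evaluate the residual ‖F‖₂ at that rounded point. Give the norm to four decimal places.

14.6070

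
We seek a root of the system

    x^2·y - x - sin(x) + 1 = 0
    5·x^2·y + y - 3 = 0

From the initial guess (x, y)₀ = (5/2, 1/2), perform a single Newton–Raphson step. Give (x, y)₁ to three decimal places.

At (5/2, 1/2): F = (1.02653, 13.125).
Jacobian J = [[2·x·y - cos(x) - 1, x^2], [10·x·y, 5·x^2 + 1]].
At the point, J = [[2.30114, 6.250], [12.500, 32.250]] (det J = -3.91312).
Solving J·Δ = −F gives Δ = (-12.503, 4.439).
Then the next iterate is (x, y)₁ = (-10.003, 4.939).

(-10.003, 4.939)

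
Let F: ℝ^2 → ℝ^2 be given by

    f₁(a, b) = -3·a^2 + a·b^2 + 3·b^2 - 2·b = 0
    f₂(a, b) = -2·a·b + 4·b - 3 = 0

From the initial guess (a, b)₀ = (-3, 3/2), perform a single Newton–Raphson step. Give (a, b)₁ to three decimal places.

At (-3, 3/2): F = (-30.000, 12.000).
Jacobian J = [[-6·a + b^2, 2·a·b + 6·b - 2], [-2·b, -2·a + 4]].
At the point, J = [[20.250, -2.000], [-3.000, 10.000]] (det J = 196.500).
Solving J·Δ = −F gives Δ = (1.405, -0.779).
Then the next iterate is (a, b)₁ = (-1.595, 0.721).

(-1.595, 0.721)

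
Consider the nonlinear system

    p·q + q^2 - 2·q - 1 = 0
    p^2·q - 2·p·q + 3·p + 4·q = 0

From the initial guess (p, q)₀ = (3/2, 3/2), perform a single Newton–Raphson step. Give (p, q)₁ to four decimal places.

(-1.9216, 3.3529)

At (3/2, 3/2): F = (0.5000, 9.3750).
Jacobian J = [[q, p + 2·q - 2], [2·p·q - 2·q + 3, p^2 - 2·p + 4]].
At the point, J = [[1.5000, 2.5000], [4.5000, 3.2500]] (det J = -6.3750).
Solving J·Δ = −F gives Δ = (-3.4216, 1.8529).
Then the next iterate is (p, q)₁ = (-1.9216, 3.3529).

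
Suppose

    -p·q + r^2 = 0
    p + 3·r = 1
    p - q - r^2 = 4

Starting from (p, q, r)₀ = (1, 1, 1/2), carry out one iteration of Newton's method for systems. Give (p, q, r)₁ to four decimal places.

At (1, 1, 1/2): F = (-0.7500, 1.5000, -4.2500).
Jacobian J = [[-q, -p, 2·r], [1, 0, 3], [1, -1, -2·r]].
At the point, J = [[-1.0000, -1.0000, 1.0000], [1.0000, 0.0000, 3.0000], [1.0000, -1.0000, -1.0000]] (det J = -8.0000).
Solving J·Δ = −F gives Δ = (0.9375, -2.5000, -0.8125).
Then the next iterate is (p, q, r)₁ = (1.9375, -1.5000, -0.3125).

(1.9375, -1.5000, -0.3125)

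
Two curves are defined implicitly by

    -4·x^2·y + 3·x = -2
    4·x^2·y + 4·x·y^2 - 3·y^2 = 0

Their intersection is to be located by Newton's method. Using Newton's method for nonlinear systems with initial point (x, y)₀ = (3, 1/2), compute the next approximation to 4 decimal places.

(-3.5714, 1.9484)

At (3, 1/2): F = (-7.0000, 20.2500).
Jacobian J = [[-8·x·y + 3, -4·x^2], [8·x·y + 4·y^2, 4·x^2 + 8·x·y - 6·y]].
At the point, J = [[-9.0000, -36.0000], [13.0000, 45.0000]] (det J = 63.0000).
Solving J·Δ = −F gives Δ = (-6.5714, 1.4484).
Then the next iterate is (x, y)₁ = (-3.5714, 1.9484).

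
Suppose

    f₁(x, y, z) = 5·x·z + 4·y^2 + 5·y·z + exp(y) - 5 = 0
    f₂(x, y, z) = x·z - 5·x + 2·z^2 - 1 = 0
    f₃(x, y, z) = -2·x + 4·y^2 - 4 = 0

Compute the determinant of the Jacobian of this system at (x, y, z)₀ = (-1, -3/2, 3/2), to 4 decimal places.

J = [[5·z, 8·y + 5·z + exp(y), 5·x + 5·y], [z - 5, 0, x + 4·z], [-2, 8·y, 0]].
At the point, J = [[7.5000, -4.276870, -12.5000], [-3.5000, 0.0000, 5.0000], [-2.0000, -12.0000, 0.0000]].
det J = -32.2313.

-32.2313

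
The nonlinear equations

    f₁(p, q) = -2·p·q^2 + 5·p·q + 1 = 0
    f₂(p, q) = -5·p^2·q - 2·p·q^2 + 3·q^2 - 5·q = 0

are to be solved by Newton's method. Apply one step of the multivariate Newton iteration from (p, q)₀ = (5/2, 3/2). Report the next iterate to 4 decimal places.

(0.3153, 2.2783)

At (5/2, 3/2): F = (8.5000, -58.8750).
Jacobian J = [[-2·q^2 + 5·q, -4·p·q + 5·p], [-10·p·q - 2·q^2, -5·p^2 - 4·p·q + 6·q - 5]].
At the point, J = [[3.0000, -2.5000], [-42.0000, -42.2500]] (det J = -231.7500).
Solving J·Δ = −F gives Δ = (-2.1847, 0.7783).
Then the next iterate is (p, q)₁ = (0.3153, 2.2783).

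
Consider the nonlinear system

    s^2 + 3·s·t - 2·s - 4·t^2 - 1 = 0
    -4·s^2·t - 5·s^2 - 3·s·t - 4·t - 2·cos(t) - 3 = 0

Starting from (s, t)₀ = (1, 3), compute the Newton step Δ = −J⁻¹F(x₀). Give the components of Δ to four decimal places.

(-0.5089, -1.5990)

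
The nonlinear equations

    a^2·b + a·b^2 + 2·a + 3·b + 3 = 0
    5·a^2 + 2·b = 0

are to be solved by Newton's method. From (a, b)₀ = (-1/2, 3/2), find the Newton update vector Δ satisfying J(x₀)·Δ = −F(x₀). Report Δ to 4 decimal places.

(-0.2851, -2.8377)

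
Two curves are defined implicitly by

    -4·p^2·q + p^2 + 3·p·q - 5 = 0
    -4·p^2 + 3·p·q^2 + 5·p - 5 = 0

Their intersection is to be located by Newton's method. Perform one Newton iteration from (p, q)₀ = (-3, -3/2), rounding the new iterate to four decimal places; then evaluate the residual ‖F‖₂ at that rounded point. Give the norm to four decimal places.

64.7011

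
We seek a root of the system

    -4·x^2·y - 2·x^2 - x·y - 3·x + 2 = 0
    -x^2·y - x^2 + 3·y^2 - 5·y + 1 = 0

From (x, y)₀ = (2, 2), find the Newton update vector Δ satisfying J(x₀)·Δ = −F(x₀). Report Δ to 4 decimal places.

(-0.8718, -0.4872)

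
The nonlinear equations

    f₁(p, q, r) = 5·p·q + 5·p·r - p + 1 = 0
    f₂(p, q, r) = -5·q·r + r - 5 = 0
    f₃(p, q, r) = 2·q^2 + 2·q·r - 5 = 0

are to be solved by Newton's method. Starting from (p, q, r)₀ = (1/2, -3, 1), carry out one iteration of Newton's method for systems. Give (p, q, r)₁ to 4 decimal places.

(0.2141, -2.0632, 0.6053)

At (1/2, -3, 1): F = (-4.5000, 11.0000, 7.0000).
Jacobian J = [[5·q + 5·r - 1, 5·p, 5·p], [0, -5·r, -5·q + 1], [0, 4·q + 2·r, 2·q]].
At the point, J = [[-11.0000, 2.5000, 2.5000], [0.0000, -5.0000, 16.0000], [0.0000, -10.0000, -6.0000]] (det J = -2090.0000).
Solving J·Δ = −F gives Δ = (-0.2859, 0.9368, -0.3947).
Then the next iterate is (p, q, r)₁ = (0.2141, -2.0632, 0.6053).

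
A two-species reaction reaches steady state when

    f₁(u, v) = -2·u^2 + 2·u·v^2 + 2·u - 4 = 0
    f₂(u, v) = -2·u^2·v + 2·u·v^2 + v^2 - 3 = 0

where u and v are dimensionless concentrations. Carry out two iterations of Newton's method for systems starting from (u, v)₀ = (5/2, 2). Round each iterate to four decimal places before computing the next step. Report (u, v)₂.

At (5/2, 2): F = (8.5000, -4.0000).
Jacobian J = [[-4·u + 2·v^2 + 2, 4·u·v], [-4·u·v + 2·v^2, -2·u^2 + 4·u·v + 2·v]].
At the point, J = [[0.0000, 20.0000], [-12.0000, 11.5000]] (det J = 240.0000).
Solving J·Δ = −F gives Δ = (-0.7406, -0.4250).
Then the next iterate is (u, v)₁ = (1.7594, 1.5750).
Round to (1.7594, 1.5750) and repeat: F = (2.056647, -1.541340), J = [[-0.076350, 11.084220], [-6.122970, 8.043243]].
Δ = (-0.5000, -0.1890), so (u, v)₂ = (1.2594, 1.3860).

(1.2594, 1.3860)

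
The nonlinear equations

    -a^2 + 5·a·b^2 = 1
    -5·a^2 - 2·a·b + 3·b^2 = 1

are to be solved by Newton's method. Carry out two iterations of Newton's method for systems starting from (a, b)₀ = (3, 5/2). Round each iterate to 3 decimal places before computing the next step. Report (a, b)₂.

(0.935, 1.362)

At (3, 5/2): F = (83.750, -42.250).
Jacobian J = [[-2·a + 5·b^2, 10·a·b], [-10·a - 2·b, -2·a + 6·b]].
At the point, J = [[25.250, 75.000], [-35.000, 9.000]] (det J = 2852.250).
Solving J·Δ = −F gives Δ = (-1.375, -0.654).
Then the next iterate is (a, b)₁ = (1.625, 1.846).
Round to (1.625, 1.846) and repeat: F = (24.04707, -9.97948), J = [[13.78858, 29.99750], [-19.942, 7.826]].
Δ = (-0.690, -0.484), so (a, b)₂ = (0.935, 1.362).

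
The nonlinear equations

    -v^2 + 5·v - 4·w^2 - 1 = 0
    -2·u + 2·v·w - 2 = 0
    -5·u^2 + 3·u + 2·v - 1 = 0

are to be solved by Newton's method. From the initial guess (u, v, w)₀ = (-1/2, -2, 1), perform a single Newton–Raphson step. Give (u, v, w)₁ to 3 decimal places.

(0.148, -0.719, 0.066)

At (-1/2, -2, 1): F = (-19.000, -5.000, -7.750).
Jacobian J = [[0, -2·v + 5, -8·w], [-2, 2·w, 2·v], [-10·u + 3, 2, 0]].
At the point, J = [[0.000, 9.000, -8.000], [-2.000, 2.000, -4.000], [8.000, 2.000, 0.000]] (det J = -128.000).
Solving J·Δ = −F gives Δ = (0.648, 1.281, -0.934).
Then the next iterate is (u, v, w)₁ = (0.148, -0.719, 0.066).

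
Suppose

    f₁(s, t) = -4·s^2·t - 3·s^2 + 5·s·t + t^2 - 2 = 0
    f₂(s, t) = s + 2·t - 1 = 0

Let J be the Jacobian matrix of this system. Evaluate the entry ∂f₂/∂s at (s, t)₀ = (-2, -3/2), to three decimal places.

1.000

∂f₂/∂s = 1.
At (-2, -3/2) this is 1.000.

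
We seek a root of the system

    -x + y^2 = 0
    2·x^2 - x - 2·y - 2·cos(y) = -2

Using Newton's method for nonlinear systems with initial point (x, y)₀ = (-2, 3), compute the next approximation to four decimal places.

At (-2, 3): F = (11.0000, 7.979985).
Jacobian J = [[-1, 2·y], [4·x - 1, 2·sin(y) - 2]].
At the point, J = [[-1.0000, 6.0000], [-9.0000, -1.717760]] (det J = 55.717760).
Solving J·Δ = −F gives Δ = (1.1985, -1.6336).
Then the next iterate is (x, y)₁ = (-0.8015, 1.3664).

(-0.8015, 1.3664)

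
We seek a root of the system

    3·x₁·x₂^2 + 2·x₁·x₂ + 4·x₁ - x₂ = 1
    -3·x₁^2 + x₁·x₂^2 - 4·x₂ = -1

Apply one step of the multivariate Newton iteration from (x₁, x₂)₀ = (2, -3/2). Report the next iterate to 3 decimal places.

At (2, -3/2): F = (16.000, -0.500).
Jacobian J = [[3·x₂^2 + 2·x₂ + 4, 6·x₁·x₂ + 2·x₁ - 1], [-6·x₁ + x₂^2, 2·x₁·x₂ - 4]].
At the point, J = [[7.750, -15.000], [-9.750, -10.000]] (det J = -223.750).
Solving J·Δ = −F gives Δ = (-0.749, 0.680).
Then the next iterate is (x₁, x₂)₁ = (1.251, -0.820).

(1.251, -0.820)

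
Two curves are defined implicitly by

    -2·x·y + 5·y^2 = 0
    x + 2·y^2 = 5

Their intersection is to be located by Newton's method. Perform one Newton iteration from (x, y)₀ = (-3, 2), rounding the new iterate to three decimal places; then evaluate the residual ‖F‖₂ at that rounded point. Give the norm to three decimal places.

6.417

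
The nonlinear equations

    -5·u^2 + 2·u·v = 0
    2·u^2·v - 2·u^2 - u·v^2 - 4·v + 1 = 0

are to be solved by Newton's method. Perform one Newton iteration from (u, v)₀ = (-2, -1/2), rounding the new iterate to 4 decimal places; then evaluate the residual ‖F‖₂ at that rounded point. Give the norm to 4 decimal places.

4.4658

At (-2, -1/2): F = (-18.0000, -8.5000).
Jacobian J = [[-10·u + 2·v, 2·u], [4·u·v - 4·u - v^2, 2·u^2 - 2·u·v - 4]].
At the point, J = [[19.0000, -4.0000], [11.7500, 2.0000]] (det J = 85.0000).
Solving J·Δ = −F gives Δ = (0.8235, -0.5882).
Then the next iterate is (u, v)₁ = (-1.1765, -1.0882).
Re-evaluating at (-1.1765, -1.0882): F = (-4.360227, 0.965213), so ‖F‖₂ = 4.4658.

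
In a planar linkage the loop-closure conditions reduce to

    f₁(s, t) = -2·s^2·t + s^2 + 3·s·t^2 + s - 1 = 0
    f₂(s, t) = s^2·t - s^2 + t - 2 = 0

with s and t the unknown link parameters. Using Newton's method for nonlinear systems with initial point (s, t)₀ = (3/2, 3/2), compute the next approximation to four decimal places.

At (3/2, 3/2): F = (6.1250, 0.6250).
Jacobian J = [[-4·s·t + 2·s + 3·t^2 + 1, -2·s^2 + 6·s·t], [2·s·t - 2·s, s^2 + 1]].
At the point, J = [[1.7500, 9.0000], [1.5000, 3.2500]] (det J = -7.8125).
Solving J·Δ = −F gives Δ = (1.8280, -1.0360).
Then the next iterate is (s, t)₁ = (3.3280, 0.4640).

(3.3280, 0.4640)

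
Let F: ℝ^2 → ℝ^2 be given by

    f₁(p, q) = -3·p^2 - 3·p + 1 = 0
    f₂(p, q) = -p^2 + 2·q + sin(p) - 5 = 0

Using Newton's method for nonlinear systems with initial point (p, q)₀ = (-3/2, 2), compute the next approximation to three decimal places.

At (-3/2, 2): F = (-1.250, -4.24749).
Jacobian J = [[-6·p - 3, 0], [-2·p + cos(p), 2]].
At the point, J = [[6.000, 0.000], [3.07074, 2.000]] (det J = 12.000).
Solving J·Δ = −F gives Δ = (0.208, 1.804).
Then the next iterate is (p, q)₁ = (-1.292, 3.804).

(-1.292, 3.804)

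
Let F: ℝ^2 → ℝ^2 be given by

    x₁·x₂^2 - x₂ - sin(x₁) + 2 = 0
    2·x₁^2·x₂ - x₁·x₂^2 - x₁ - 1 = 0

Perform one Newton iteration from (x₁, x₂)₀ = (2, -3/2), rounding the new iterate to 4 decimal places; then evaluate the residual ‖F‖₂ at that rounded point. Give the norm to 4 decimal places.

6.5774

At (2, -3/2): F = (7.090703, -19.5000).
Jacobian J = [[x₂^2 - cos(x₁), 2·x₁·x₂ - 1], [4·x₁·x₂ - x₂^2 - 1, 2·x₁^2 - 2·x₁·x₂]].
At the point, J = [[2.666147, -7.0000], [-15.2500, 14.0000]] (det J = -69.423944).
Solving J·Δ = −F gives Δ = (-0.5363, 0.8087).
Then the next iterate is (x₁, x₂)₁ = (1.4637, -0.6913).
Re-evaluating at (1.4637, -0.6913): F = (2.396525, -6.125303), so ‖F‖₂ = 6.5774.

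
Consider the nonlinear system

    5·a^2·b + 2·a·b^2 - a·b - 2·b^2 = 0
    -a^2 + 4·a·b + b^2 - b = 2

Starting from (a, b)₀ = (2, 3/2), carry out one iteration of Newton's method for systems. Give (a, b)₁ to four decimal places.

(1.4574, 0.9335)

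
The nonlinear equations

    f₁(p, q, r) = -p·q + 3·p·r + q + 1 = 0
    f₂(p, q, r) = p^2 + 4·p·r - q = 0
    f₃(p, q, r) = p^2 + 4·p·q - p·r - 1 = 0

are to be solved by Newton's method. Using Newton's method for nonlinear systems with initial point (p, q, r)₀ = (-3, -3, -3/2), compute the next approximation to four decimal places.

(-32.0000, 47.0000, 25.8333)

At (-3, -3, -3/2): F = (2.5000, 30.0000, 39.5000).
Jacobian J = [[-q + 3·r, -p + 1, 3·p], [2·p + 4·r, -1, 4·p], [2·p + 4·q - r, 4·p, -p]].
At the point, J = [[-1.5000, 4.0000, -9.0000], [-12.0000, -1.0000, -12.0000], [-16.5000, -12.0000, 3.0000]] (det J = 9.0000).
Solving J·Δ = −F gives Δ = (-29.0000, 50.0000, 27.3333).
Then the next iterate is (p, q, r)₁ = (-32.0000, 47.0000, 25.8333).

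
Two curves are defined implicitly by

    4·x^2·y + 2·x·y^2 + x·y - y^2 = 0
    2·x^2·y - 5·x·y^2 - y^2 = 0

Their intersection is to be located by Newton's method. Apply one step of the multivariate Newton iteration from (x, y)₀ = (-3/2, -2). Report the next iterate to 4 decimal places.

At (-3/2, -2): F = (-31.0000, 17.0000).
Jacobian J = [[8·x·y + 2·y^2 + y, 4·x^2 + 4·x·y + x - 2·y], [4·x·y - 5·y^2, 2·x^2 - 10·x·y - 2·y]].
At the point, J = [[30.0000, 23.5000], [-8.0000, -21.5000]] (det J = -457.0000).
Solving J·Δ = −F gives Δ = (0.5842, 0.5733).
Then the next iterate is (x, y)₁ = (-0.9158, -1.4267).

(-0.9158, -1.4267)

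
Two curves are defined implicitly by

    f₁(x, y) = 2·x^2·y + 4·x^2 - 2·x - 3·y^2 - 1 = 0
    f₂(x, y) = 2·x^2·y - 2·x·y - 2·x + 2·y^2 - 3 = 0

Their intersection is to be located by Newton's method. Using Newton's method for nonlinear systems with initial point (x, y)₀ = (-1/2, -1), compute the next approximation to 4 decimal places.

At (-1/2, -1): F = (-2.5000, -1.5000).
Jacobian J = [[4·x·y + 8·x - 2, 2·x^2 - 6·y], [4·x·y - 2·y - 2, 2·x^2 - 2·x + 4·y]].
At the point, J = [[-4.0000, 6.5000], [2.0000, -2.5000]] (det J = -3.0000).
Solving J·Δ = −F gives Δ = (5.3333, 3.6667).
Then the next iterate is (x, y)₁ = (4.8333, 2.6667).

(4.8333, 2.6667)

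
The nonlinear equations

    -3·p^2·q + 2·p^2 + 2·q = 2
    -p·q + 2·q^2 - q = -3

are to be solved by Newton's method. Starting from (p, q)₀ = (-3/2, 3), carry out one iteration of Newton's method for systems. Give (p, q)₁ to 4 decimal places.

At (-3/2, 3): F = (-11.7500, 22.5000).
Jacobian J = [[-6·p·q + 4·p, -3·p^2 + 2], [-q, -p + 4·q - 1]].
At the point, J = [[21.0000, -4.7500], [-3.0000, 12.5000]] (det J = 248.2500).
Solving J·Δ = −F gives Δ = (0.1611, -1.7613).
Then the next iterate is (p, q)₁ = (-1.3389, 1.2387).

(-1.3389, 1.2387)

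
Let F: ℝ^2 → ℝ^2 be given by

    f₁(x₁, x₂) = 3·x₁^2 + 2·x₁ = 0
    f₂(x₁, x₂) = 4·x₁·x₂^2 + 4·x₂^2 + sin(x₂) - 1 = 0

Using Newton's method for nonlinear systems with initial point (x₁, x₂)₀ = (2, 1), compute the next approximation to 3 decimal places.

At (2, 1): F = (16.000, 11.84147).
Jacobian J = [[6·x₁ + 2, 0], [4·x₂^2, 8·x₁·x₂ + 8·x₂ + cos(x₂)]].
At the point, J = [[14.000, 0.000], [4.000, 24.54030]] (det J = 343.56423).
Solving J·Δ = −F gives Δ = (-1.143, -0.296).
Then the next iterate is (x₁, x₂)₁ = (0.857, 0.704).

(0.857, 0.704)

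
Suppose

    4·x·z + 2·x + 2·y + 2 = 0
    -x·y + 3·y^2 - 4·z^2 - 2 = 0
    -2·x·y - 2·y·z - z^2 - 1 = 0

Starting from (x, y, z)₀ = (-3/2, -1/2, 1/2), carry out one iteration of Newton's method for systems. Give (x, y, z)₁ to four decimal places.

At (-3/2, -1/2, 1/2): F = (-5.0000, -3.0000, -2.2500).
Jacobian J = [[4·z + 2, 2, 4·x], [-y, -x + 6·y, -8·z], [-2·y, -2·x - 2·z, -2·y - 2·z]].
At the point, J = [[4.0000, 2.0000, -6.0000], [0.5000, -1.5000, -4.0000], [1.0000, 2.0000, 0.0000]] (det J = 9.0000).
Solving J·Δ = −F gives Δ = (-3.8056, 3.0278, -2.3611).
Then the next iterate is (x, y, z)₁ = (-5.3056, 2.5278, -1.8611).

(-5.3056, 2.5278, -1.8611)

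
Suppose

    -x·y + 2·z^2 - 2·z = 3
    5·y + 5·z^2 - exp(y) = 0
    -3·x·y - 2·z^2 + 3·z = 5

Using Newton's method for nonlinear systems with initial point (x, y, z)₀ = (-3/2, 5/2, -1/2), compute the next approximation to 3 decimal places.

(-0.766, 2.616, -0.353)

At (-3/2, 5/2, -1/2): F = (2.250, 1.56751, 4.250).
Jacobian J = [[-y, -x, 4·z - 2], [0, -exp(y) + 5, 10·z], [-3·y, -3·x, -4·z + 3]].
At the point, J = [[-2.500, 1.500, -4.000], [0.000, -7.18249, -5.000], [-7.500, 4.500, 5.000]] (det J = 305.25599).
Solving J·Δ = −F gives Δ = (0.734, 0.116, 0.147).
Then the next iterate is (x, y, z)₁ = (-0.766, 2.616, -0.353).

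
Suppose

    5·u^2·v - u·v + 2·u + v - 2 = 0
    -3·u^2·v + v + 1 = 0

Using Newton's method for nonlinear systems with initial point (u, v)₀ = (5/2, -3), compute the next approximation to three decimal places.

(1.638, -2.130)

At (5/2, -3): F = (-86.250, 54.250).
Jacobian J = [[10·u·v - v + 2, 5·u^2 - u + 1], [-6·u·v, -3·u^2 + 1]].
At the point, J = [[-70.000, 29.750], [45.000, -17.750]] (det J = -96.250).
Solving J·Δ = −F gives Δ = (-0.862, 0.870).
Then the next iterate is (u, v)₁ = (1.638, -2.130).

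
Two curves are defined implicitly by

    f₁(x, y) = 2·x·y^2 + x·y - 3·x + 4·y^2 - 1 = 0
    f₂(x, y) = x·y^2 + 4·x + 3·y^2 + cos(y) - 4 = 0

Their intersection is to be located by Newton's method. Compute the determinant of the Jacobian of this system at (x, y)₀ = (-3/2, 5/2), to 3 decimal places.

J = [[2·y^2 + y - 3, 4·x·y + x + 8·y], [y^2 + 4, 2·x·y + 6·y - sin(y)]].
At the point, J = [[12.000, 3.500], [10.250, 6.90153]].
det J = 46.943.

46.943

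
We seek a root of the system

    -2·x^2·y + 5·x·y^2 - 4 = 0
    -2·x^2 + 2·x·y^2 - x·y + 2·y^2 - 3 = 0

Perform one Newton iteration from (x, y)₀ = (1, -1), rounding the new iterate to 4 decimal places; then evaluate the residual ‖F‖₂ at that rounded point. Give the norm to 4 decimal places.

At (1, -1): F = (3.0000, 0.0000).
Jacobian J = [[-4·x·y + 5·y^2, -2·x^2 + 10·x·y], [-4·x + 2·y^2 - y, 4·x·y - x + 4·y]].
At the point, J = [[9.0000, -12.0000], [-1.0000, -9.0000]] (det J = -93.0000).
Solving J·Δ = −F gives Δ = (-0.2903, 0.0323).
Then the next iterate is (x, y)₁ = (0.7097, -0.9677).
Re-evaluating at (0.7097, -0.9677): F = (0.297780, -0.118497), so ‖F‖₂ = 0.3205.

0.3205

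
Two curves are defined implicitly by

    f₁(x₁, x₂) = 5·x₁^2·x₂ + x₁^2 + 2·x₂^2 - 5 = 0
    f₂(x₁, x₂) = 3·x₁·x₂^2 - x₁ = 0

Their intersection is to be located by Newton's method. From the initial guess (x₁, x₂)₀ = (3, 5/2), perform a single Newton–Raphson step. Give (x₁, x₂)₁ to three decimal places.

(1.922, 1.742)

At (3, 5/2): F = (129.000, 53.250).
Jacobian J = [[10·x₁·x₂ + 2·x₁, 5·x₁^2 + 4·x₂], [3·x₂^2 - 1, 6·x₁·x₂]].
At the point, J = [[81.000, 55.000], [17.750, 45.000]] (det J = 2668.750).
Solving J·Δ = −F gives Δ = (-1.078, -0.758).
Then the next iterate is (x₁, x₂)₁ = (1.922, 1.742).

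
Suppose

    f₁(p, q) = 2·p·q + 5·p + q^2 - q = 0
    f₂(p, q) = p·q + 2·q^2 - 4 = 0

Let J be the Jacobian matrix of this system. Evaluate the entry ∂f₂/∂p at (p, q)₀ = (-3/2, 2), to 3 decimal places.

2.000

∂f₂/∂p = q.
At (-3/2, 2) this is 2.000.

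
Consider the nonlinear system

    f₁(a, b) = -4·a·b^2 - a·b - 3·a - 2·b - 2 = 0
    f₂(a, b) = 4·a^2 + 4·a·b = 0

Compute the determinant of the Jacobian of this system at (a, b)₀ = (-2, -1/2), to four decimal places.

J = [[-4·b^2 - b - 3, -8·a·b - a - 2], [8·a + 4·b, 4·a]].
At the point, J = [[-3.5000, -8.0000], [-18.0000, -8.0000]].
det J = -116.0000.

-116.0000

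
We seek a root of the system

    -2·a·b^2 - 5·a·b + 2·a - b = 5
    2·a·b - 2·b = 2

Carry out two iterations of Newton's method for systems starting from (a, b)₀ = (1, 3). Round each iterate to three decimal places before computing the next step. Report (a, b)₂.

At (1, 3): F = (-39.000, -2.000).
Jacobian J = [[-2·b^2 - 5·b + 2, -4·a·b - 5·a - 1], [2·b, 2·a - 2]].
At the point, J = [[-31.000, -18.000], [6.000, 0.000]] (det J = 108.000).
Solving J·Δ = −F gives Δ = (0.333, -2.741).
Then the next iterate is (a, b)₁ = (1.333, 0.259).
Round to (1.333, 0.259) and repeat: F = (-4.49807, -1.82751), J = [[0.57084, -9.04599], [0.518, 0.666]].
Δ = (3.855, -0.254), so (a, b)₂ = (5.188, 0.005).

(5.188, 0.005)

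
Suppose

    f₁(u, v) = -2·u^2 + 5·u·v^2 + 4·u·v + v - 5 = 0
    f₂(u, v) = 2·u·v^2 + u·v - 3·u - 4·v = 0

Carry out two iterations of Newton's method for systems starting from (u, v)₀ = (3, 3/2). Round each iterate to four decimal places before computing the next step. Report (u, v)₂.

(5.7401, 1.1975)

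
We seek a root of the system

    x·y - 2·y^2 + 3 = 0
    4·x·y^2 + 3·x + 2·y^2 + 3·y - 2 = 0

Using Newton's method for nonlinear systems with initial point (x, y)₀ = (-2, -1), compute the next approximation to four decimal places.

At (-2, -1): F = (3.0000, -17.0000).
Jacobian J = [[y, x - 4·y], [4·y^2 + 3, 8·x·y + 4·y + 3]].
At the point, J = [[-1.0000, 2.0000], [7.0000, 15.0000]] (det J = -29.0000).
Solving J·Δ = −F gives Δ = (2.7241, -0.1379).
Then the next iterate is (x, y)₁ = (0.7241, -1.1379).

(0.7241, -1.1379)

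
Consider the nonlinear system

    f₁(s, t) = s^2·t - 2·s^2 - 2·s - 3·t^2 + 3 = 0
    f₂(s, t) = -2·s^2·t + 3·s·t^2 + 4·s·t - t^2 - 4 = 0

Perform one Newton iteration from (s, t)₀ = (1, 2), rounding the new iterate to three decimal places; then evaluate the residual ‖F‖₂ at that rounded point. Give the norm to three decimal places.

3.671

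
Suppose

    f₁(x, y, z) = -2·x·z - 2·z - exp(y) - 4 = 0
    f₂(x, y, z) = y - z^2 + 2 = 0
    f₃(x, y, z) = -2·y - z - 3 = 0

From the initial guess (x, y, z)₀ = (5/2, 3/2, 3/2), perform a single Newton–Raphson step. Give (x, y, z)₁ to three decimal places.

(2.908, -1.893, 0.786)

At (5/2, 3/2, 3/2): F = (-18.98169, 1.250, -7.500).
Jacobian J = [[-2·z, -exp(y), -2·x - 2], [0, 1, -2·z], [0, -2, -1]].
At the point, J = [[-3.000, -4.48169, -7.000], [0.000, 1.000, -3.000], [0.000, -2.000, -1.000]] (det J = 21.000).
Solving J·Δ = −F gives Δ = (0.408, -3.393, -0.714).
Then the next iterate is (x, y, z)₁ = (2.908, -1.893, 0.786).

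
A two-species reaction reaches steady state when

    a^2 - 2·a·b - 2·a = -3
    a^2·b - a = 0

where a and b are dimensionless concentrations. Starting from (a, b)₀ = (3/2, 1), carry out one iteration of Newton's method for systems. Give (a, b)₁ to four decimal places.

(1.3500, 0.8000)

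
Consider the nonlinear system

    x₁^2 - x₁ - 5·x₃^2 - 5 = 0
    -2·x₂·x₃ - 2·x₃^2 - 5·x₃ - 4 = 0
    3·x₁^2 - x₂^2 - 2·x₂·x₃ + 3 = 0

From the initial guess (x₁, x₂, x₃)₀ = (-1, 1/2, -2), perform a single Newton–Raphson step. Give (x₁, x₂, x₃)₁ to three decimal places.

(-0.235, -0.132, -0.735)

At (-1, 1/2, -2): F = (-23.000, 0.000, 7.750).
Jacobian J = [[2·x₁ - 1, 0, -10·x₃], [0, -2·x₃, -2·x₂ - 4·x₃ - 5], [6·x₁, -2·x₂ - 2·x₃, -2·x₂]].
At the point, J = [[-3.000, 0.000, 20.000], [0.000, 4.000, 2.000], [-6.000, 3.000, -1.000]] (det J = 510.000).
Solving J·Δ = −F gives Δ = (0.765, -0.632, 1.265).
Then the next iterate is (x₁, x₂, x₃)₁ = (-0.235, -0.132, -0.735).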